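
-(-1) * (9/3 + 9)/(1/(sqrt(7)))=12 * sqrt(7)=31.75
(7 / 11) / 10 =7 / 110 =0.06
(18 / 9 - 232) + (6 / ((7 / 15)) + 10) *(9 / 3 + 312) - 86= 6884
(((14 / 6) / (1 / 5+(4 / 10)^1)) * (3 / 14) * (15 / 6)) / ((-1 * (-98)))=25 / 1176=0.02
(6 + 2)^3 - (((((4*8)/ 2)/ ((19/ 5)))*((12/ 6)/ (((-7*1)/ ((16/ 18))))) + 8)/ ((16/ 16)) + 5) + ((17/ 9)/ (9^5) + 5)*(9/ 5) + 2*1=20068461011/ 39267585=511.07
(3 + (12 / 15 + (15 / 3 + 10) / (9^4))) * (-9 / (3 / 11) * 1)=-457358 / 3645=-125.48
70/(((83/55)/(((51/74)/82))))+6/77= 9070407/19390294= 0.47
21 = 21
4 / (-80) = -1 / 20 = -0.05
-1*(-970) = 970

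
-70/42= -5/3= -1.67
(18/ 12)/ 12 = 1/ 8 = 0.12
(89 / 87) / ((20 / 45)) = 267 / 116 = 2.30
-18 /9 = -2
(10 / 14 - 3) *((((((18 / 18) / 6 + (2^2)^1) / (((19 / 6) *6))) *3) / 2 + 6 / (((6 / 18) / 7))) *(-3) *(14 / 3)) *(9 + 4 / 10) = 3609976 / 95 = 37999.75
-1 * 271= -271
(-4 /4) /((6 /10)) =-5 /3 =-1.67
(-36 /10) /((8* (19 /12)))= -27 /95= -0.28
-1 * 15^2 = -225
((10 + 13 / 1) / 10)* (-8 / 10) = -46 / 25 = -1.84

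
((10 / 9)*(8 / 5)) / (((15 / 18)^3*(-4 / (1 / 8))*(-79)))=12 / 9875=0.00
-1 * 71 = -71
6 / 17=0.35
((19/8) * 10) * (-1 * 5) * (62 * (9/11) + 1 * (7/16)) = -4277375/704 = -6075.82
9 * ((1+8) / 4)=81 / 4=20.25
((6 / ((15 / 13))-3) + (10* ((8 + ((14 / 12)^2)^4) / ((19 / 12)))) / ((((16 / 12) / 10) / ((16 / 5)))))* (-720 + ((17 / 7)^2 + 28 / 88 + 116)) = -44248266726137 / 42661080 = -1037204.56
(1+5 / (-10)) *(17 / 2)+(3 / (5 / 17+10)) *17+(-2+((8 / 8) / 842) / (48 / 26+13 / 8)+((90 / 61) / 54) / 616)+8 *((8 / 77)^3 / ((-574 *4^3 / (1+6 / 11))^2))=182350076318803328161493 / 25309975364517484918200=7.20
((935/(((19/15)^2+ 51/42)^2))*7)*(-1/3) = -21647587500/78836641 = -274.59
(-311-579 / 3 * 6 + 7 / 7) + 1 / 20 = -29359 / 20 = -1467.95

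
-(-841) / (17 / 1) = 841 / 17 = 49.47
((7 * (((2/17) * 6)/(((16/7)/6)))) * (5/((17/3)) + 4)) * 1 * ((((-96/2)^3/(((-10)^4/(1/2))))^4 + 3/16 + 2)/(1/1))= 83742623434742818833/1411132812500000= 59344.25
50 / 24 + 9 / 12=17 / 6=2.83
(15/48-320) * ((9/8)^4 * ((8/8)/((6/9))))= -100678545/131072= -768.12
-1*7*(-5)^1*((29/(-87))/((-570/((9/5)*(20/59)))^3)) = 504/35217364025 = 0.00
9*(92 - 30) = 558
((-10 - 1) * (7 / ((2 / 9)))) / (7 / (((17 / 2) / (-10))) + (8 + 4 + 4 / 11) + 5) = -37.96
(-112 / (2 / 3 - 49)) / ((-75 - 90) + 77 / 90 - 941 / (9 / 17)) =-6048 / 5067547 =-0.00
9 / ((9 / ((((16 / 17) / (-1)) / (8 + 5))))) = -16 / 221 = -0.07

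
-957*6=-5742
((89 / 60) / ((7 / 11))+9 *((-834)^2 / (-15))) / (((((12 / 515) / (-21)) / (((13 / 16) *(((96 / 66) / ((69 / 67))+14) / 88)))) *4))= 1372753041899863 / 102592512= 13380635.83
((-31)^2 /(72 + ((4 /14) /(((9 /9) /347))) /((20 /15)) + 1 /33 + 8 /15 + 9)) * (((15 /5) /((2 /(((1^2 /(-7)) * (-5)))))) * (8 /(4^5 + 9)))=6342600 /124020947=0.05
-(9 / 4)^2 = -81 / 16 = -5.06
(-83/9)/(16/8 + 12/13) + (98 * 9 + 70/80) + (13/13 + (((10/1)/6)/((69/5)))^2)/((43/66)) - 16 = 80776827185/93353688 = 865.28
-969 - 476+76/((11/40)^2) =-53245/121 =-440.04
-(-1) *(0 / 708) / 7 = 0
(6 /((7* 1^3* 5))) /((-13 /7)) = -6 /65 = -0.09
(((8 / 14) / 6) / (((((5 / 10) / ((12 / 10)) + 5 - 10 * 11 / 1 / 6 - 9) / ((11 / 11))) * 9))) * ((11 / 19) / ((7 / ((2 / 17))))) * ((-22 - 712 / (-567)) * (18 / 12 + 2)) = 1035056 / 3034463229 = 0.00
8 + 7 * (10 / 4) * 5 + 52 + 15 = 325 / 2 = 162.50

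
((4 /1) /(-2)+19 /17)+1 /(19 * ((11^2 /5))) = -34400 /39083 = -0.88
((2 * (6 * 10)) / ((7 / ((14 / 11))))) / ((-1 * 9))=-80 / 33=-2.42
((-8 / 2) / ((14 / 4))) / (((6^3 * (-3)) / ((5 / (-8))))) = -5 / 4536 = -0.00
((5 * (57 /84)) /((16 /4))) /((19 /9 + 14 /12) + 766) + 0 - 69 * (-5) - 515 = -131822585 /775432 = -170.00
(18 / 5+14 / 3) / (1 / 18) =744 / 5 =148.80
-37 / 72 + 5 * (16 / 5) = 1115 / 72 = 15.49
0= 0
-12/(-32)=3/8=0.38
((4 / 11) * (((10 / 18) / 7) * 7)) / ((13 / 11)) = 0.17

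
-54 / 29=-1.86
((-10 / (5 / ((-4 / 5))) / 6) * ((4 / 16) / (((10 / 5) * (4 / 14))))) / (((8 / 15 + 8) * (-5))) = -0.00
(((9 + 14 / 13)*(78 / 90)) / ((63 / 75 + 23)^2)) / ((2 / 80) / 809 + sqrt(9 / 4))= 0.01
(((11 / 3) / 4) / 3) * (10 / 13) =55 / 234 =0.24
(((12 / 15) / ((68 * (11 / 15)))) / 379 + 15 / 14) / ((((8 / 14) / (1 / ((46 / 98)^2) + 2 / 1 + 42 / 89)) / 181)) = 63514450527993 / 26694173704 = 2379.34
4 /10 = 2 /5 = 0.40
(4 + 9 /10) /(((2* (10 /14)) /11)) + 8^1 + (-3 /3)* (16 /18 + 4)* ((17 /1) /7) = 213299 /6300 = 33.86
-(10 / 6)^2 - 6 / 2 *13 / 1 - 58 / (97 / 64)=-69880 / 873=-80.05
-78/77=-1.01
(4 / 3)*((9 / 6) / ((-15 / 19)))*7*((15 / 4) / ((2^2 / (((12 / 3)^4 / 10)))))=-2128 / 5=-425.60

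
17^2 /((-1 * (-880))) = 289 /880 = 0.33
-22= -22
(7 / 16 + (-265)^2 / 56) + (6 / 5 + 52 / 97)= 1256.19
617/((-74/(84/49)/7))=-3702/37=-100.05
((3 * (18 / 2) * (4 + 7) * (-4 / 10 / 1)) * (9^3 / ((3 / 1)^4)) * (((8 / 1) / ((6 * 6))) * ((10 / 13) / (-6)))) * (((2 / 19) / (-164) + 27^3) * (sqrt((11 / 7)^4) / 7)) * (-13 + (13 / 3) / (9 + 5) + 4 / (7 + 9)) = -6734738406495 / 2559466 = -2631306.06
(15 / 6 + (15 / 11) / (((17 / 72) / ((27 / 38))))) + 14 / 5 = 334109 / 35530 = 9.40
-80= -80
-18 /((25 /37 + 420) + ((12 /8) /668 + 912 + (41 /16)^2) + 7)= -9490944 /709840529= -0.01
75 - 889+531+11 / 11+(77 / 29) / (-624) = -5103149 / 18096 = -282.00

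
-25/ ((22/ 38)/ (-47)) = 22325/ 11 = 2029.55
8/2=4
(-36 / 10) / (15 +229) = -9 / 610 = -0.01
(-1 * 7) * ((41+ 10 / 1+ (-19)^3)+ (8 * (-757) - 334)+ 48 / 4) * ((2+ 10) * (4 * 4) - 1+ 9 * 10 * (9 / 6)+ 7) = 30736566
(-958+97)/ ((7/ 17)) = -2091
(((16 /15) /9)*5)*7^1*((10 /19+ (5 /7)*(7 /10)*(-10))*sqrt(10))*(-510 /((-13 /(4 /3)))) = -6473600*sqrt(10) /6669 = -3069.62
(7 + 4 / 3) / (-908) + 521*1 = 1419179 / 2724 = 520.99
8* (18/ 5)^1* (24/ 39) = 1152/ 65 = 17.72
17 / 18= 0.94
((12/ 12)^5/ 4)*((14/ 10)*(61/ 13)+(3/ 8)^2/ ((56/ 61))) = 1566053/ 931840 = 1.68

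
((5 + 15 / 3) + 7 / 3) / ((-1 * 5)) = -37 / 15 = -2.47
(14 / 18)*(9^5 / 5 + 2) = 413413 / 45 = 9186.96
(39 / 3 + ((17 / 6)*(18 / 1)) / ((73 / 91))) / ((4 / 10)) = 13975 / 73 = 191.44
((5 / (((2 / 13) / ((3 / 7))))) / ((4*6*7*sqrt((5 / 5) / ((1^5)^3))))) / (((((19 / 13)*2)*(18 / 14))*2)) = 845 / 76608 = 0.01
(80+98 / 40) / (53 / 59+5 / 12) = 291873 / 4655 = 62.70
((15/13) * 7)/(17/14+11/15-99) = -22050/264953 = -0.08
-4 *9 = -36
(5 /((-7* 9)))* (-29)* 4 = 580 /63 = 9.21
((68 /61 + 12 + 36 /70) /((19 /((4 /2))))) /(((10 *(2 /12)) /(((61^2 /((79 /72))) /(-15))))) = -255596832 /1313375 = -194.61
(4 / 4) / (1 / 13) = 13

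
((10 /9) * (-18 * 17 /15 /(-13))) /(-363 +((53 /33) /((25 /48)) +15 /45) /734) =-13725800 /2857553803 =-0.00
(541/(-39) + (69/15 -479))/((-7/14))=190426/195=976.54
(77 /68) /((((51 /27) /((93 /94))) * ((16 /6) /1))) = 193347 /869312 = 0.22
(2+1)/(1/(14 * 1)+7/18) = 189/29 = 6.52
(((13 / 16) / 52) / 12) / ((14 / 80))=0.01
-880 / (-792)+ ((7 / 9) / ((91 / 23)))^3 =1791737 / 1601613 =1.12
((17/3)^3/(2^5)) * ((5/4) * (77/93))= 1891505/321408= 5.89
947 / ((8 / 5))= 4735 / 8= 591.88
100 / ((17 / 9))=900 / 17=52.94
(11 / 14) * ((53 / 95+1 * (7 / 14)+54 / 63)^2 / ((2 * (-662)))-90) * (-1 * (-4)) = -2318674723299 / 8197082600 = -282.87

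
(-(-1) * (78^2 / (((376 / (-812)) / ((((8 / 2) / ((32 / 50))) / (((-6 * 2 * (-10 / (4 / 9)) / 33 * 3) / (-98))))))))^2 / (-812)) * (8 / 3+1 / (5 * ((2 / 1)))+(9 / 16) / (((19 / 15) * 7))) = -108688752938831065 / 290103552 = -374655022.97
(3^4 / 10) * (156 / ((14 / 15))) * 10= 13538.57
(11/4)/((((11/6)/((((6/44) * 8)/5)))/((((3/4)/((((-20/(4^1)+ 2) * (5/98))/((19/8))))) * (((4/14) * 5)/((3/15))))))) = -27.20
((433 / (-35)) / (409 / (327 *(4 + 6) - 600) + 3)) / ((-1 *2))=115611 / 58933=1.96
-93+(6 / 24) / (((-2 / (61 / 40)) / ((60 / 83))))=-123687 / 1328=-93.14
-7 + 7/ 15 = -98/ 15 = -6.53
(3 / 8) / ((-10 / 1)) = -3 / 80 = -0.04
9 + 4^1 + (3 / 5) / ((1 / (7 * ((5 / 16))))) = 229 / 16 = 14.31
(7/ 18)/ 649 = 7/ 11682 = 0.00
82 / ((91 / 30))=2460 / 91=27.03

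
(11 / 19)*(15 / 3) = 55 / 19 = 2.89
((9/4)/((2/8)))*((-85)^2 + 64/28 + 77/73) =33243138/511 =65055.06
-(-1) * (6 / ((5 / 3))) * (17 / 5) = 306 / 25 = 12.24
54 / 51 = 18 / 17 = 1.06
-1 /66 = -0.02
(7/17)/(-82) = -7/1394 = -0.01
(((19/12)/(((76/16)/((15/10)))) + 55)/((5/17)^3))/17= 32079/250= 128.32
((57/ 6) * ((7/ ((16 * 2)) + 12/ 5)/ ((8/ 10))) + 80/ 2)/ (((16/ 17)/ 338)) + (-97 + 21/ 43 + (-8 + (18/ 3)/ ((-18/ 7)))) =6717372433/ 264192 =25426.10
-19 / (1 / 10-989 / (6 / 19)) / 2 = 285 / 93952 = 0.00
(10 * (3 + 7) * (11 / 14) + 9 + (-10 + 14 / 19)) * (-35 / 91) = -52075 / 1729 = -30.12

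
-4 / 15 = -0.27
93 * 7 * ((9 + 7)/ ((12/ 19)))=16492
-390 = -390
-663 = -663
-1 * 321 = -321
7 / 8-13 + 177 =1319 / 8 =164.88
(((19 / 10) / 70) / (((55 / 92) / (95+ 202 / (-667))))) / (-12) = -1200097 / 3349500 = -0.36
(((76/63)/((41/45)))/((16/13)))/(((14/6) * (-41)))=-3705/329476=-0.01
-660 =-660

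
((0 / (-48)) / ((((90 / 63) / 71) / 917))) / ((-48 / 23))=0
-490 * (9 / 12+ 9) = -9555 / 2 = -4777.50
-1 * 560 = -560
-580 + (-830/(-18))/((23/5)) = -117985/207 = -569.98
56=56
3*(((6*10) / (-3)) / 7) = -60 / 7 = -8.57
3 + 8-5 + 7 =13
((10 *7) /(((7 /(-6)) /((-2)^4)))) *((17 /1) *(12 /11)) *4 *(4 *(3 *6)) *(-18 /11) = 1015234560 /121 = 8390368.26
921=921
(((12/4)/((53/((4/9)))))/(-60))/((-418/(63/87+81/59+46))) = 41147/852873615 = 0.00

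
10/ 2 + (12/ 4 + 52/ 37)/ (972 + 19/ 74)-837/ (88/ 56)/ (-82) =746312495/ 64896194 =11.50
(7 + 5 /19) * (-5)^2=3450 /19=181.58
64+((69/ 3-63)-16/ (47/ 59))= 184/ 47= 3.91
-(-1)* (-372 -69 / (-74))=-27459 / 74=-371.07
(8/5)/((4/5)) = 2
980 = 980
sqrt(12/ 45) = 2 * sqrt(15)/ 15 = 0.52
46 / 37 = 1.24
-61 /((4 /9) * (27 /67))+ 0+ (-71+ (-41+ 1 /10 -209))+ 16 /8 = -39569 /60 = -659.48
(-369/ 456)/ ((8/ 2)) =-123/ 608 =-0.20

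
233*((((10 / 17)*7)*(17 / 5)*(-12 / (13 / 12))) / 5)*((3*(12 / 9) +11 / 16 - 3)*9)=-7133994 / 65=-109753.75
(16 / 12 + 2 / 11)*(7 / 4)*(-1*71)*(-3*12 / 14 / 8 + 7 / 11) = -172175 / 2904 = -59.29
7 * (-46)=-322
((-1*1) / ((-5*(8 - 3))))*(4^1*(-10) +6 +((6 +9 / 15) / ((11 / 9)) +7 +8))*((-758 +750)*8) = 4352 / 125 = 34.82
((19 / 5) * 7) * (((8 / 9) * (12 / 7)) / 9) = 608 / 135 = 4.50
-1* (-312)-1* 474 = -162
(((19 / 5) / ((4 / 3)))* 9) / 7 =513 / 140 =3.66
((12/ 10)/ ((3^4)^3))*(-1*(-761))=1522/ 885735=0.00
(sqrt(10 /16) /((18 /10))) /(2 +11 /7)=7*sqrt(10) /180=0.12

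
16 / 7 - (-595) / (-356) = 1531 / 2492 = 0.61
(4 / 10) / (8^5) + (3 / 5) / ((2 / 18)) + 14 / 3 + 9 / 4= 3026947 / 245760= 12.32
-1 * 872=-872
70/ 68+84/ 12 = 273/ 34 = 8.03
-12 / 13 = -0.92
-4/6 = -0.67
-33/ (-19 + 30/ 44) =726/ 403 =1.80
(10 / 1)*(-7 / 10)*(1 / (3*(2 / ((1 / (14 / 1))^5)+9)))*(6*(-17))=238 / 1075657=0.00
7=7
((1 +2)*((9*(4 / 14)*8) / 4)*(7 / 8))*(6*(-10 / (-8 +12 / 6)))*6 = 810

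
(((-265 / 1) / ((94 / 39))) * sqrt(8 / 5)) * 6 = -12402 * sqrt(10) / 47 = -834.44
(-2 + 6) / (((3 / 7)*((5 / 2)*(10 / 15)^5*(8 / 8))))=567 / 20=28.35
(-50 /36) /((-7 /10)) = 125 /63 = 1.98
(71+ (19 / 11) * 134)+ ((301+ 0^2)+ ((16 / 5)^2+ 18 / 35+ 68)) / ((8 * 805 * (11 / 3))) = 3749728371 / 12397000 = 302.47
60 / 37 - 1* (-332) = 12344 / 37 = 333.62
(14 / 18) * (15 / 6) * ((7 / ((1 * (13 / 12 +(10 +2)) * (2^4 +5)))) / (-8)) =-35 / 5652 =-0.01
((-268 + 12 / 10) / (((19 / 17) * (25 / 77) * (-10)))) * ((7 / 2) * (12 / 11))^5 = 10373355157536 / 173861875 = 59664.35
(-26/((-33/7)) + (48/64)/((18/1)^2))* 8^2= 353.12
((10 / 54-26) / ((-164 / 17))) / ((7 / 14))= 289 / 54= 5.35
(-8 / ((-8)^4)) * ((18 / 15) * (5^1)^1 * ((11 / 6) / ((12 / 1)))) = -11 / 6144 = -0.00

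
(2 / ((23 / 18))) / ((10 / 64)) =1152 / 115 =10.02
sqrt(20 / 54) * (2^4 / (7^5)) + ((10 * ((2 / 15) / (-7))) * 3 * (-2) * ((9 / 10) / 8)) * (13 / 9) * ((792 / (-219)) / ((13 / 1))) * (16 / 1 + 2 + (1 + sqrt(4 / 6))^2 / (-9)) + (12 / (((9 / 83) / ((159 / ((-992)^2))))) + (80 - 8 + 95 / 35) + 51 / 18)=16 * sqrt(30) / 151263 + 88 * sqrt(6) / 22995 + 61941721243 / 808162560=76.66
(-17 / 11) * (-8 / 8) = 17 / 11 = 1.55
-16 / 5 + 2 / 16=-123 / 40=-3.08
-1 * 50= -50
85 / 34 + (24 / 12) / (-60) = 37 / 15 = 2.47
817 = 817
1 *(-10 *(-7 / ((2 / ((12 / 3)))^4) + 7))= 1050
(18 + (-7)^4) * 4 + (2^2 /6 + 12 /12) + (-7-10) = 28982 /3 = 9660.67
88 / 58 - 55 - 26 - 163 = -7032 / 29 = -242.48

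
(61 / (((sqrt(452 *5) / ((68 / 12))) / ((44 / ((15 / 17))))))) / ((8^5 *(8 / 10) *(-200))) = -193919 *sqrt(565) / 66650112000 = -0.00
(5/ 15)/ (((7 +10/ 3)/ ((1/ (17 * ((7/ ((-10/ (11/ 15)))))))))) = -0.00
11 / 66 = 1 / 6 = 0.17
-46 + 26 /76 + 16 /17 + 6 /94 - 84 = -3906159 /30362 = -128.65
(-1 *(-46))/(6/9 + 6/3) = 69/4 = 17.25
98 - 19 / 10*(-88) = 1326 / 5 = 265.20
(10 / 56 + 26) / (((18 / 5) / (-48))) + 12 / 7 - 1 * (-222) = -376 / 3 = -125.33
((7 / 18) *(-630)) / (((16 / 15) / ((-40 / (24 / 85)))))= 520625 / 16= 32539.06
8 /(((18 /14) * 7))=8 /9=0.89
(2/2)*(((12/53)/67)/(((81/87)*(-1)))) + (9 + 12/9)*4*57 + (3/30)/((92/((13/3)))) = 69271803449/29402280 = 2356.00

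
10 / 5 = 2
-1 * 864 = -864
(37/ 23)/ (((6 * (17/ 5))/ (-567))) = -34965/ 782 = -44.71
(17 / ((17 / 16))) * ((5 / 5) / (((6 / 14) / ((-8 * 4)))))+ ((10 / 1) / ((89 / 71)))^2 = -26876564 / 23763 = -1131.03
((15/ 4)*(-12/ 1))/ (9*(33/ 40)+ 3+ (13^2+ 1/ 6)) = -5400/ 21551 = -0.25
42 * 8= 336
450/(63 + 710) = 450/773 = 0.58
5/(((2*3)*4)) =5/24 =0.21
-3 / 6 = -1 / 2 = -0.50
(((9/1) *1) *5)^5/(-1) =-184528125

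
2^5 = 32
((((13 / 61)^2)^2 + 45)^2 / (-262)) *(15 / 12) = -485303625288821045 / 50227316005287622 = -9.66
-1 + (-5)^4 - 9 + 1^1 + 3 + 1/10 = 6191/10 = 619.10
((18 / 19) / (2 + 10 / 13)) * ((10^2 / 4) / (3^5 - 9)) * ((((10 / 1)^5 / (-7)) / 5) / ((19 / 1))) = -125000 / 22743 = -5.50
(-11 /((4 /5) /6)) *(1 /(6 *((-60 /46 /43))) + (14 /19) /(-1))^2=-4995745931 /1559520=-3203.39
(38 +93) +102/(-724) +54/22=530855/3982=133.31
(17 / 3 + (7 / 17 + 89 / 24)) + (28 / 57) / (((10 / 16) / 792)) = 8168941 / 12920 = 632.27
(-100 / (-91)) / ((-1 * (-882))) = 50 / 40131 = 0.00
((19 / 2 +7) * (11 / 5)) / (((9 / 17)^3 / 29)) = 7094.53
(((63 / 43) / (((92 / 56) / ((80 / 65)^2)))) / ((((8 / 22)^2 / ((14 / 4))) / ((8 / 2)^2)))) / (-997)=-95622912 / 166639577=-0.57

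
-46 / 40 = -23 / 20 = -1.15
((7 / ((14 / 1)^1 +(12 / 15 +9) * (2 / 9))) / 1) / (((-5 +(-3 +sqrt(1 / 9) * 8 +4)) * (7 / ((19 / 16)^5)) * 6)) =-111424455 / 6106906624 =-0.02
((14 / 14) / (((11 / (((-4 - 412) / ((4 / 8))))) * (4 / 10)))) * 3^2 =-18720 / 11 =-1701.82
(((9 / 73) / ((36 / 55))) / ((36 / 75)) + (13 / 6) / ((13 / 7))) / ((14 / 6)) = 5463 / 8176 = 0.67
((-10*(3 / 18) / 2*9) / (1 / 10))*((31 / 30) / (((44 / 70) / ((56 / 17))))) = -75950 / 187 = -406.15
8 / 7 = 1.14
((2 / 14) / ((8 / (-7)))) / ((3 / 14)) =-7 / 12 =-0.58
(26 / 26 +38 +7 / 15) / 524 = 0.08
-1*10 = -10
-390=-390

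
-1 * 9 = -9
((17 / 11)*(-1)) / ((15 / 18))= -102 / 55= -1.85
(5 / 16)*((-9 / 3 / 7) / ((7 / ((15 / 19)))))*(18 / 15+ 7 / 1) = -0.12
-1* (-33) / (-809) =-33 / 809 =-0.04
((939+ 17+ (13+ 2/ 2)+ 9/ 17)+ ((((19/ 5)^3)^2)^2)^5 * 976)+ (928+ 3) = 881281789722811803712067778733938065441103783732177988516706166909700564475565942/ 14745149545802860302501358091831207275390625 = 59767572175872889231872130000000000000.00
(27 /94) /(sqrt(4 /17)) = 27 * sqrt(17) /188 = 0.59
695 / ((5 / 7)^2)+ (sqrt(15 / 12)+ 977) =sqrt(5) / 2+ 11696 / 5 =2340.32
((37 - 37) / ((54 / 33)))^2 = 0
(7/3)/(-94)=-7/282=-0.02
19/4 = 4.75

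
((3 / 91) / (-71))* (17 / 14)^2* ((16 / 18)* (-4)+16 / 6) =578 / 949767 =0.00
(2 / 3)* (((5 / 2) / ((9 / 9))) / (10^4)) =1 / 6000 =0.00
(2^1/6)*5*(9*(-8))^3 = -622080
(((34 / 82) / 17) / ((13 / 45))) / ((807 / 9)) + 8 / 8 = 143512 / 143377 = 1.00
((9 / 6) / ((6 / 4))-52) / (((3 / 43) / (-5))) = 3655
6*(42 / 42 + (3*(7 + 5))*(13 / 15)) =966 / 5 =193.20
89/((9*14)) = 89/126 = 0.71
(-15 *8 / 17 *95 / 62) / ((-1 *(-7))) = -5700 / 3689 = -1.55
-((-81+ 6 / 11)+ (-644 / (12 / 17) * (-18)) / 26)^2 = -303778.27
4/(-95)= -4/95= -0.04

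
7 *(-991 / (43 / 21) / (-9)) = 48559 / 129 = 376.43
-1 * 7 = -7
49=49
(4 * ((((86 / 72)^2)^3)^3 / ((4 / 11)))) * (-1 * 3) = -2778592669308478668930028873139 / 3438141599496845182057316352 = -808.17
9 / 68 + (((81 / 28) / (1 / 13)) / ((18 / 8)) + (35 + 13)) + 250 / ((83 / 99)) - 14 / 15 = 214591303 / 592620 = 362.11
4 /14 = 2 /7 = 0.29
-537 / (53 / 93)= -49941 / 53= -942.28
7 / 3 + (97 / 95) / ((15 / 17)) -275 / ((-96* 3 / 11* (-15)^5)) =3.49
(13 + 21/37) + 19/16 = 8735/592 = 14.76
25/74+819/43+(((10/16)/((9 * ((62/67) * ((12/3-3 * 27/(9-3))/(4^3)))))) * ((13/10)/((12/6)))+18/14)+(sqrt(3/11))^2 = 26774084989/1298819214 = 20.61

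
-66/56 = -33/28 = -1.18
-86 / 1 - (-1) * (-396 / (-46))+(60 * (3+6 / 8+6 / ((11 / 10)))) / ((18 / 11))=11965 / 46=260.11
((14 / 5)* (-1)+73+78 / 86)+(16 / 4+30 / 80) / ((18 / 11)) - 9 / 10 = 2256383 / 30960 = 72.88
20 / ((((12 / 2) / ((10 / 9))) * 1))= 100 / 27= 3.70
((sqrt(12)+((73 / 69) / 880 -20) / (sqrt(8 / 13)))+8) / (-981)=-8 / 981 -2 * sqrt(3) / 981+1214327 * sqrt(26) / 238265280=0.01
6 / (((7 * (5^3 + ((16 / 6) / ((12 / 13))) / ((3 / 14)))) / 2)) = 324 / 26173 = 0.01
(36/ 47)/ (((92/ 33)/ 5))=1485/ 1081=1.37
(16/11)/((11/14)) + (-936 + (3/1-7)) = -938.15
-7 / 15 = -0.47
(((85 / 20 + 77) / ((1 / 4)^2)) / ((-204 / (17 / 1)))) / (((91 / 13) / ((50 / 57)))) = -16250 / 1197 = -13.58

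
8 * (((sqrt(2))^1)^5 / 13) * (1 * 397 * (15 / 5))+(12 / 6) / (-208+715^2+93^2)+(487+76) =4709.04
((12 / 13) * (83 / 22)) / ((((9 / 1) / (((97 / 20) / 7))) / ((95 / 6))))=152969 / 36036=4.24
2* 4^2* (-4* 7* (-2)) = 1792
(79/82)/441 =79/36162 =0.00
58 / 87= 2 / 3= 0.67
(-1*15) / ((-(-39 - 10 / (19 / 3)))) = -95 / 257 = -0.37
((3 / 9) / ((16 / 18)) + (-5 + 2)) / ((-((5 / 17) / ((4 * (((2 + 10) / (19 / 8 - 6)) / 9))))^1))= -1904 / 145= -13.13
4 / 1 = 4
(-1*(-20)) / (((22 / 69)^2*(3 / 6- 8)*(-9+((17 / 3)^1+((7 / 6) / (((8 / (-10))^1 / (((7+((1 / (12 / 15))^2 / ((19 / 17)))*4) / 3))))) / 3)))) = 17368128 / 3558005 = 4.88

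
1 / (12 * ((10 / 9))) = 3 / 40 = 0.08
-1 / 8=-0.12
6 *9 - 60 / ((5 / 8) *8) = 42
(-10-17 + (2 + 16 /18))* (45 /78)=-1085 /78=-13.91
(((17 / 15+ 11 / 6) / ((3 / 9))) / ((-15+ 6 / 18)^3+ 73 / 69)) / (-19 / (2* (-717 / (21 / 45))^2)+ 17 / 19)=-4858654624911 / 1540522321611115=-0.00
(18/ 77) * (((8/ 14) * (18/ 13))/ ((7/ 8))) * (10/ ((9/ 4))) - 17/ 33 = 62437/ 147147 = 0.42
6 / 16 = 3 / 8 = 0.38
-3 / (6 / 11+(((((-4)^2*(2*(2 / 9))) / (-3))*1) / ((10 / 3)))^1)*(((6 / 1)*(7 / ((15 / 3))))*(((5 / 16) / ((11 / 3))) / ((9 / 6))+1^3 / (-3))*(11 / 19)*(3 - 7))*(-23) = -3490641 / 1558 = -2240.46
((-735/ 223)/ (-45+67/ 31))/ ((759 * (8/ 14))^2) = 372155/ 909882302208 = 0.00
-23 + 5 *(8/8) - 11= -29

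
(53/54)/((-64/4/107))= -5671/864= -6.56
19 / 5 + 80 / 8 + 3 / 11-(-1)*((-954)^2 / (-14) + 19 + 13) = -25010452 / 385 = -64962.21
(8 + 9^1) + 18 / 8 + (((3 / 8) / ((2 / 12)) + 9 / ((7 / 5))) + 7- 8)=377 / 14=26.93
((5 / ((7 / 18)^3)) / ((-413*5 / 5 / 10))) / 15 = -19440 / 141659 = -0.14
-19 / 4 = -4.75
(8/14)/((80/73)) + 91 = 12813/140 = 91.52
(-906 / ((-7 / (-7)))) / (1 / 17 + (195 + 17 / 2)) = -10268 / 2307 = -4.45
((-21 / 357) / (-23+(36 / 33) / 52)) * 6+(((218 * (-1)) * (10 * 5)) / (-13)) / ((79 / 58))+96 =20412191935 / 28685137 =711.59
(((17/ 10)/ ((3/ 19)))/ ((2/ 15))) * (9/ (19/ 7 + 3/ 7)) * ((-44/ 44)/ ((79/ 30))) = -305235/ 3476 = -87.81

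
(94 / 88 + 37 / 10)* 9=42.91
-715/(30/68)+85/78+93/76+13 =-1586089/988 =-1605.35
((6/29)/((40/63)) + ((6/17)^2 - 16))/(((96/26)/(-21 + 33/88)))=372717917/4291072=86.86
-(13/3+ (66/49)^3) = -2391925/352947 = -6.78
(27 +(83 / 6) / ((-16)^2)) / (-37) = -41555 / 56832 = -0.73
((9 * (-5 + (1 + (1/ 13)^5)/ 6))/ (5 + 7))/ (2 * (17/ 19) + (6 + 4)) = -25572803/ 83169632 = -0.31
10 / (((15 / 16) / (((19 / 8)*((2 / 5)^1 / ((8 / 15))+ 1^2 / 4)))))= 76 / 3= 25.33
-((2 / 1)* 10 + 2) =-22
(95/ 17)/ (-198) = -95/ 3366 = -0.03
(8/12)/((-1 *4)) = -1/6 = -0.17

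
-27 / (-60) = 9 / 20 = 0.45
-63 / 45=-7 / 5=-1.40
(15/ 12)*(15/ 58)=75/ 232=0.32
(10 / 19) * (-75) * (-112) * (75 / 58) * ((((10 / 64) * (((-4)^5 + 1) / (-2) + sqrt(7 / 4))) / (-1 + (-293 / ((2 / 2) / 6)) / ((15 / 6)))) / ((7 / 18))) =-6473671875 / 3880142- 6328125 * sqrt(7) / 3880142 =-1672.73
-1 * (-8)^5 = 32768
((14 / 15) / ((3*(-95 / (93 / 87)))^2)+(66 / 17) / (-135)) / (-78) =250356466 / 679345187625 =0.00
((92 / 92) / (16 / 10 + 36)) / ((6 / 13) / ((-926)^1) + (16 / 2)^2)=30095 / 72420044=0.00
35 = 35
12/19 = 0.63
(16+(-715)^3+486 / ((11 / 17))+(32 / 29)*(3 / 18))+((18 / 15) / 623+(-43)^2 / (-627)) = -6901119572368174 / 18880015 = -365525110.67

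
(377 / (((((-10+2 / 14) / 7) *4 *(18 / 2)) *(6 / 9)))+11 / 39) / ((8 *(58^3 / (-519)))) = 40495321 / 11200989696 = 0.00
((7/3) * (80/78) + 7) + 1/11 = 12206/1287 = 9.48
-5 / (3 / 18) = -30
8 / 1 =8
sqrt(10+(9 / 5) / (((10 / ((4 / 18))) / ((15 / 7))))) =sqrt(12355) / 35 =3.18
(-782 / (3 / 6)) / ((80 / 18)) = -3519 / 10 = -351.90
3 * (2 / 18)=1 / 3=0.33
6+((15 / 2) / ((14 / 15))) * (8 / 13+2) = 4917 / 182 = 27.02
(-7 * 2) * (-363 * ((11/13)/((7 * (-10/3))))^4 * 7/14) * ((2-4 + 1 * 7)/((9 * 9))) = 0.00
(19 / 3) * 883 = 16777 / 3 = 5592.33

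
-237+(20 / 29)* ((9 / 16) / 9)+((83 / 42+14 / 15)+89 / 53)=-150002921 / 645540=-232.37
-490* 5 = -2450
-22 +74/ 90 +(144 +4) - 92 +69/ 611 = 960542/ 27495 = 34.94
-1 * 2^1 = -2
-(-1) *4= 4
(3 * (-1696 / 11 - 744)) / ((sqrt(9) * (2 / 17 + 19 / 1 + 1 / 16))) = -2687360 / 57387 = -46.83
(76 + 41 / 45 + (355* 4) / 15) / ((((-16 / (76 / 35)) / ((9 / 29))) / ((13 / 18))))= -5.22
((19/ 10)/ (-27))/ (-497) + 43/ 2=1442552/ 67095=21.50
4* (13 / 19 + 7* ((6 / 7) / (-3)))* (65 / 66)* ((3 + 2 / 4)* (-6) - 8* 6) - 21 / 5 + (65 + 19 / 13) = 5704573 / 13585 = 419.92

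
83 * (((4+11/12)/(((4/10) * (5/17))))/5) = 83249/120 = 693.74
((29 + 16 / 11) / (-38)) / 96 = -335 / 40128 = -0.01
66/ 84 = 0.79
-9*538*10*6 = -290520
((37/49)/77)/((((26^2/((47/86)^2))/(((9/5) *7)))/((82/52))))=30159477/350328698720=0.00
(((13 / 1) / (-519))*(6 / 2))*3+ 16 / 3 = 2651 / 519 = 5.11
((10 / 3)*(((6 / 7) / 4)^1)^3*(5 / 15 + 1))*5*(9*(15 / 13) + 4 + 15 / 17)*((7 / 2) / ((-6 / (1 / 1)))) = -6025 / 3094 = -1.95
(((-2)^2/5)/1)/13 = 4/65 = 0.06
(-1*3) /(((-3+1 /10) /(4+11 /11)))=150 /29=5.17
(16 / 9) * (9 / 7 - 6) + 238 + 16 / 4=4906 / 21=233.62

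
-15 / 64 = -0.23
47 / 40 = 1.18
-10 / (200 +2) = -5 / 101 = -0.05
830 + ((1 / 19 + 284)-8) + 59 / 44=925781 / 836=1107.39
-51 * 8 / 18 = -68 / 3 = -22.67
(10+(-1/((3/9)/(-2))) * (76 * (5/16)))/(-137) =-305/274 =-1.11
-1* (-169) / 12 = 169 / 12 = 14.08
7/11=0.64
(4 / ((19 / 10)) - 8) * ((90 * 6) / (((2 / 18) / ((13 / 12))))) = -589680 / 19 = -31035.79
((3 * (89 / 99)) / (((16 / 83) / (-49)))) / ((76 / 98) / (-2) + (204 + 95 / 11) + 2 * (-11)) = -3.60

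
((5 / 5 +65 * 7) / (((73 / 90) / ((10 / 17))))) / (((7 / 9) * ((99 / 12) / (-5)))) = -24624000 / 95557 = -257.69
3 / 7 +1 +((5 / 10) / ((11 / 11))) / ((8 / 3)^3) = 10429 / 7168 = 1.45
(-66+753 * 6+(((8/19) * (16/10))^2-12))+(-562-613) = 29470721/9025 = 3265.45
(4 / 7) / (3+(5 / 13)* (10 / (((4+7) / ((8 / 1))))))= 572 / 5803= 0.10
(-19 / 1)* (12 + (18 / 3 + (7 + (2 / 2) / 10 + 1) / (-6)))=-6327 / 20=-316.35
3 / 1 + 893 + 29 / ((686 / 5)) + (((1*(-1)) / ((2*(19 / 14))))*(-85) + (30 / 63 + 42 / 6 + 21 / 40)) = 731620591 / 782040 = 935.53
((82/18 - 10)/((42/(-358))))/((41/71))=80.36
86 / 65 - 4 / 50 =404 / 325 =1.24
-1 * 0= 0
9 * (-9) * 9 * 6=-4374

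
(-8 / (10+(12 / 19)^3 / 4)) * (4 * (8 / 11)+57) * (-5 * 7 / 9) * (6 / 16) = 158202835 / 2277726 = 69.46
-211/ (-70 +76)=-211/ 6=-35.17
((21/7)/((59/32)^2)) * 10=30720/3481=8.83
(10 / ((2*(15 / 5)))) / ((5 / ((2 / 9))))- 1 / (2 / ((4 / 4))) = -23 / 54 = -0.43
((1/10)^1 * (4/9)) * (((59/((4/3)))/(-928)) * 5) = -59/5568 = -0.01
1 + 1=2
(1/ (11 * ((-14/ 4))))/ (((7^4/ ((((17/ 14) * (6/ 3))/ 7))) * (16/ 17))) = -289/ 72471784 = -0.00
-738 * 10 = -7380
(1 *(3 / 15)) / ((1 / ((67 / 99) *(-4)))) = -268 / 495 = -0.54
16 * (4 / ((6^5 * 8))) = 1 / 972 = 0.00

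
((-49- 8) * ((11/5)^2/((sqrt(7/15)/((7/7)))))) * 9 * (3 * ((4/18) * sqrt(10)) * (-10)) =82764 * sqrt(42)/7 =76624.57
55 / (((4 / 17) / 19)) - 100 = 17365 / 4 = 4341.25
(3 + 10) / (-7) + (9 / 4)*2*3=163 / 14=11.64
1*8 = 8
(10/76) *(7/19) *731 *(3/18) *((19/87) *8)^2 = 409360/22707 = 18.03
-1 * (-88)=88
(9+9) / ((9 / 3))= 6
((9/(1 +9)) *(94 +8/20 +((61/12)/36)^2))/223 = 88105133/231206400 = 0.38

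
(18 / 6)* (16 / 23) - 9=-159 / 23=-6.91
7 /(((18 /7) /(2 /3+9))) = 1421 /54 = 26.31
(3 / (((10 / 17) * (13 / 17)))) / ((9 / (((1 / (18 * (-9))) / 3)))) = -289 / 189540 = -0.00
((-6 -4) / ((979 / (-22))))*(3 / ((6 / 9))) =90 / 89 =1.01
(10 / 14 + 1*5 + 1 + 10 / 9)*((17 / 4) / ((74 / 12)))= 8381 / 1554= 5.39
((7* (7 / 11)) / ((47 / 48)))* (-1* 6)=-14112 / 517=-27.30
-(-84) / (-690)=-14 / 115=-0.12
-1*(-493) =493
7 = 7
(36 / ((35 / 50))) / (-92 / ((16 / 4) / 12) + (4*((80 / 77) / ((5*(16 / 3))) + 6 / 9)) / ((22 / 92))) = -32670 / 167831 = -0.19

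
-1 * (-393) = 393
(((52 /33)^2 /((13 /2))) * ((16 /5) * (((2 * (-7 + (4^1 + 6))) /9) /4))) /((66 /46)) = 76544 /539055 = 0.14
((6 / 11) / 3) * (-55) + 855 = 845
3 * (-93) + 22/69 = -19229/69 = -278.68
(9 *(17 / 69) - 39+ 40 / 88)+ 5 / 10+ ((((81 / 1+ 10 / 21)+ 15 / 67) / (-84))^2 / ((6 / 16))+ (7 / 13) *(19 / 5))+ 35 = 322231636933781 / 86141397372030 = 3.74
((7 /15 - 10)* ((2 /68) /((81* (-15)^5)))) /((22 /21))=91 /20913187500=0.00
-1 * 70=-70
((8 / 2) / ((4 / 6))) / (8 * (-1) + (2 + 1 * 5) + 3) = 3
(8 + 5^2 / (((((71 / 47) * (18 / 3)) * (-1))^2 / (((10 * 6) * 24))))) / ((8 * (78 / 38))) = 1780718 / 65533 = 27.17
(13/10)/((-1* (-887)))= 13/8870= 0.00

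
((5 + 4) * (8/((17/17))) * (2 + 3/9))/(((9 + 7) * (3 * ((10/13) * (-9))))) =-91/180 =-0.51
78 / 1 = 78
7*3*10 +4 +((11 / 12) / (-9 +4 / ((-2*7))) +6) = 171523 / 780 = 219.90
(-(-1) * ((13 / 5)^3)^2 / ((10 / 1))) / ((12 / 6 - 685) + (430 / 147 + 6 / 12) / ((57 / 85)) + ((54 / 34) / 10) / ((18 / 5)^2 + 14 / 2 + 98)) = -35571415092759 / 780586231718750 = -0.05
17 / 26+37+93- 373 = -6301 / 26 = -242.35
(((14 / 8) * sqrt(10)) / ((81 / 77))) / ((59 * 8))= 0.01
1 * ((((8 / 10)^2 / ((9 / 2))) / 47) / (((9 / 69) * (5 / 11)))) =8096 / 158625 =0.05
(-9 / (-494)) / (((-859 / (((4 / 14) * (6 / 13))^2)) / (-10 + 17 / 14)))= 39852 / 12299032291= 0.00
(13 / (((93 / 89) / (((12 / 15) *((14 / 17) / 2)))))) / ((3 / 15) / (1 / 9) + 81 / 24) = 259168 / 327267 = 0.79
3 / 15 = 1 / 5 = 0.20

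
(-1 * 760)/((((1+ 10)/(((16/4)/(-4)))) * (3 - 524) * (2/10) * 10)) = -380/5731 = -0.07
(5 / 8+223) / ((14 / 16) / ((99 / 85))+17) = 177111 / 14059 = 12.60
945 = 945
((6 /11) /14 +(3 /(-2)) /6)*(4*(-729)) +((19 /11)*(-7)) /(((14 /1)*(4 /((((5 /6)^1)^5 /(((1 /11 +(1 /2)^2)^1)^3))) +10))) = 32773863865 /53264288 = 615.31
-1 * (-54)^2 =-2916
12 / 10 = 6 / 5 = 1.20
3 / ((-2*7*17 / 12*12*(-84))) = 1 / 6664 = 0.00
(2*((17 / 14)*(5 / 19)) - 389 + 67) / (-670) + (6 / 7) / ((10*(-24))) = 169691 / 356440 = 0.48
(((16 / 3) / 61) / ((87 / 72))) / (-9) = -128 / 15921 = -0.01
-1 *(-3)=3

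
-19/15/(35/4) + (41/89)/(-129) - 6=-12353077/2009175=-6.15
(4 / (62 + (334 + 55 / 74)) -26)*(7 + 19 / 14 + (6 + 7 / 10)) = -23654178 / 60445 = -391.33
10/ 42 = 5/ 21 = 0.24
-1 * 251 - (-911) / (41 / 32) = 18861 / 41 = 460.02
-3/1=-3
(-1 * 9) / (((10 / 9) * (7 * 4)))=-81 / 280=-0.29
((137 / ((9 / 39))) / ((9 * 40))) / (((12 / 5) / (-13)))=-23153 / 2592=-8.93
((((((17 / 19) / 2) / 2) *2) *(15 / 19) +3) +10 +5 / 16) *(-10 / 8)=-394665 / 23104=-17.08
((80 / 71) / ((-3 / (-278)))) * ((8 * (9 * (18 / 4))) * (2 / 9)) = 533760 / 71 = 7517.75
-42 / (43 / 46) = -1932 / 43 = -44.93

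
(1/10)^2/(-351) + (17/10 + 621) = 21856769/35100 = 622.70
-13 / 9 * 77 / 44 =-91 / 36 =-2.53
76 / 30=38 / 15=2.53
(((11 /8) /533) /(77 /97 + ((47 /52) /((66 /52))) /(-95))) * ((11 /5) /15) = 2453033 /5097942460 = 0.00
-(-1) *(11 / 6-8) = -37 / 6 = -6.17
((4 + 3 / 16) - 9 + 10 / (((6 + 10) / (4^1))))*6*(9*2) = -999 / 4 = -249.75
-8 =-8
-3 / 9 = -1 / 3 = -0.33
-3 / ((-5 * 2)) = 3 / 10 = 0.30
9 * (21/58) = 189/58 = 3.26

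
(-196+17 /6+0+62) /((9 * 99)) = -787 /5346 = -0.15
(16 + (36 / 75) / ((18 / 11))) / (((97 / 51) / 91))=1890434 / 2425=779.56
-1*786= -786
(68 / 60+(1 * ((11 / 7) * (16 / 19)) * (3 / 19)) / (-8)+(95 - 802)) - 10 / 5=-26832676 / 37905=-707.89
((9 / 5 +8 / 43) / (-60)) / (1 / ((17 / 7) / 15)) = -1037 / 193500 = -0.01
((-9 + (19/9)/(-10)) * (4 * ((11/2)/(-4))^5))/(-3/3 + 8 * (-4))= -5.49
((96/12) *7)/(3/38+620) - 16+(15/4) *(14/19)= -11771325/895394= -13.15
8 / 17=0.47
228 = 228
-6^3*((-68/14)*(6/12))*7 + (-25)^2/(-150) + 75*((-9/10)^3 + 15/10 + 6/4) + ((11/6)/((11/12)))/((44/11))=460639/120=3838.66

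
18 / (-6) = -3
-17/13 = -1.31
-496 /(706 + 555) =-0.39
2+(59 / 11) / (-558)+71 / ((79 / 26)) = 12295891 / 484902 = 25.36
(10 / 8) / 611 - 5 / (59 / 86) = -1050625 / 144196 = -7.29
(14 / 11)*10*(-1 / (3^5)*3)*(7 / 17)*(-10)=9800 / 15147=0.65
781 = 781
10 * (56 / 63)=80 / 9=8.89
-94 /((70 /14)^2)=-94 /25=-3.76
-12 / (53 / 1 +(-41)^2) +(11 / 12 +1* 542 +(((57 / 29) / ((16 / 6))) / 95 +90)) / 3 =636523873 / 3017160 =210.97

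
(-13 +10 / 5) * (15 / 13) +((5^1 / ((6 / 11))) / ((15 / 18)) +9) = 95 / 13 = 7.31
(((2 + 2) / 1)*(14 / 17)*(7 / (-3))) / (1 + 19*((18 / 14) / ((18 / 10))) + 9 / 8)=-21952 / 44829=-0.49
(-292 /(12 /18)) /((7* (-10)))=219 /35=6.26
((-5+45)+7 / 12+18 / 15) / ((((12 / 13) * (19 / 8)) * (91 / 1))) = 2507 / 11970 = 0.21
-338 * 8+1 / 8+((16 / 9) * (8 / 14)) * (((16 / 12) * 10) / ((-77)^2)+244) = -22017172795 / 8964648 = -2456.00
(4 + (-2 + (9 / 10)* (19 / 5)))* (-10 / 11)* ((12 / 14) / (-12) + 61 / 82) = -52303 / 15785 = -3.31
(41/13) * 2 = 82/13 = 6.31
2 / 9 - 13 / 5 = -107 / 45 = -2.38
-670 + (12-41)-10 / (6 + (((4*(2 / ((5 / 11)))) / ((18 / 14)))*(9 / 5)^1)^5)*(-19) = -30999237738954562 / 44347980925163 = -699.00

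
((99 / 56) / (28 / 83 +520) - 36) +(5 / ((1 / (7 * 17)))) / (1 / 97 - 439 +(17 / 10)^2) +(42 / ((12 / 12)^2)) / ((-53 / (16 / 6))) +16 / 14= -113576161175987 / 2963012014816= -38.33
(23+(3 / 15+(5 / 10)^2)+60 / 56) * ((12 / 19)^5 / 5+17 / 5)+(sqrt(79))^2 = 56458025739 / 346653860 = 162.87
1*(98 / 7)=14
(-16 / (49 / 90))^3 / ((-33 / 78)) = 59990.14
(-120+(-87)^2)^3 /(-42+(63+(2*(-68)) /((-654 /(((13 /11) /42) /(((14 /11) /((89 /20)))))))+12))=397364445708031620 /31745209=12517304444.52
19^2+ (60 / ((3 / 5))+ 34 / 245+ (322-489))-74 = 53934 / 245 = 220.14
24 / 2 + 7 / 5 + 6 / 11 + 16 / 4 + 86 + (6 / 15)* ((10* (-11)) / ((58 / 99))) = 46003 / 1595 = 28.84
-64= -64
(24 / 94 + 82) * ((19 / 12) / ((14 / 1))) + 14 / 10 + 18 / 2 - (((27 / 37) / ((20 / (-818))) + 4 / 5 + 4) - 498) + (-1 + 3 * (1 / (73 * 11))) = 541.75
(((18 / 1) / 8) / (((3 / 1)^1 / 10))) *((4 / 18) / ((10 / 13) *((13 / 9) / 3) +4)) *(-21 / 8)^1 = -945 / 944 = -1.00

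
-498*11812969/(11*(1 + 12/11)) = -5882858562/23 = -255776459.22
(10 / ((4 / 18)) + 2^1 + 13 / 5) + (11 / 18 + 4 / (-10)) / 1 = 49.81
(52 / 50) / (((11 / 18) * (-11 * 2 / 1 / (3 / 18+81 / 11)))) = -19383 / 33275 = -0.58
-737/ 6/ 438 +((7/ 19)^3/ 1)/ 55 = -277128161/ 991399860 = -0.28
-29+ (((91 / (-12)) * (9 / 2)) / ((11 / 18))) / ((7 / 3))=-2329 / 44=-52.93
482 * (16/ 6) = 3856/ 3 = 1285.33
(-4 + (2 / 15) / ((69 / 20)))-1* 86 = -18622 / 207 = -89.96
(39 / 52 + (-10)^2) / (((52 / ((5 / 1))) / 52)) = 2015 / 4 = 503.75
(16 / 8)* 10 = 20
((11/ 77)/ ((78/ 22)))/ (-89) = -11/ 24297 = -0.00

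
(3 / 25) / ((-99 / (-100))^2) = 400 / 3267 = 0.12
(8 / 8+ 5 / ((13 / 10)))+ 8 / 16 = 139 / 26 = 5.35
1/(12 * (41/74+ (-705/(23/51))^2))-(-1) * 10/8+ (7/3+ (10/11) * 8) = 137087102165993/12627702323148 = 10.86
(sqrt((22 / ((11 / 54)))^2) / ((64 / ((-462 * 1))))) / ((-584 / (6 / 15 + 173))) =5407479 / 23360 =231.48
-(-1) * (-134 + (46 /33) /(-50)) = -134.03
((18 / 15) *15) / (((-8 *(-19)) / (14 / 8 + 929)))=33507 / 304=110.22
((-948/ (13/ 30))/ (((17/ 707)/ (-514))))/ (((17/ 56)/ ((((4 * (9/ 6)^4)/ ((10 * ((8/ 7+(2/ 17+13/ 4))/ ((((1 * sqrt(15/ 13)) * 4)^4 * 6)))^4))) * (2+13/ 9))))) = 10229850033999270267567113168014540800000000/ 225329653313830116183613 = 45399484193727244892.95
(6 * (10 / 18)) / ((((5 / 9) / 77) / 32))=14784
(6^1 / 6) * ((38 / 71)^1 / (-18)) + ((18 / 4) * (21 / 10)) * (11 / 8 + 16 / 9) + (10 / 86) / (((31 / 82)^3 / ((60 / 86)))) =176079070784807 / 5631743072160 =31.27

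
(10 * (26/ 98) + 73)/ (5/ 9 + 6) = 33363/ 2891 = 11.54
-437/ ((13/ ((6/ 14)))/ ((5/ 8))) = -6555/ 728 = -9.00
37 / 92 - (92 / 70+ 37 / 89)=-380533 / 286580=-1.33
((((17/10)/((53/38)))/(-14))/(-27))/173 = 323/17329410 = 0.00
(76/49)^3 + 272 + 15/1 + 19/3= 104848048/352947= 297.06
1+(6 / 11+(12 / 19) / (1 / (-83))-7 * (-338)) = 483861 / 209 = 2315.12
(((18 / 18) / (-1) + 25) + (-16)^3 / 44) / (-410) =76 / 451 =0.17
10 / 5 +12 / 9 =10 / 3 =3.33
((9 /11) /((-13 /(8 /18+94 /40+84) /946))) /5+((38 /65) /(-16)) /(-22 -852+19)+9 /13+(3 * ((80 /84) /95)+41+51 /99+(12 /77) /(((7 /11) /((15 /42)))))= -1662708138061 /1677475800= -991.20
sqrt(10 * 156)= 2 * sqrt(390)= 39.50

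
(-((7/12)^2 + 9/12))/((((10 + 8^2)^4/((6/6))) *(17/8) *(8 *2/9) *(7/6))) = -471/57094440704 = -0.00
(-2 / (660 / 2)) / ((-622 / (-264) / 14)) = -56 / 1555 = -0.04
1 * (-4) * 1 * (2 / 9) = -0.89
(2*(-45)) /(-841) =90 /841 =0.11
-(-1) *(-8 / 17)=-8 / 17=-0.47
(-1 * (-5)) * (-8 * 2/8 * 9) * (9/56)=-405/28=-14.46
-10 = -10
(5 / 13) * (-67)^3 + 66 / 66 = -1503802 / 13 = -115677.08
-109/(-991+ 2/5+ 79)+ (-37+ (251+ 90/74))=36315519/168646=215.34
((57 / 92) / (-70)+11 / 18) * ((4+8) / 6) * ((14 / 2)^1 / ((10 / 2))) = 34907 / 20700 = 1.69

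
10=10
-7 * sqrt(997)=-221.03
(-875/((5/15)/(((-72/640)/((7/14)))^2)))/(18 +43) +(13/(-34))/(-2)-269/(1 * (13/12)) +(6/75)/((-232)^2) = -4540360602163/18140033600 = -250.30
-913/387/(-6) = 913/2322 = 0.39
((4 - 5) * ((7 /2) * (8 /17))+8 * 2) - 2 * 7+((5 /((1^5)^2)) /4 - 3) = -95 /68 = -1.40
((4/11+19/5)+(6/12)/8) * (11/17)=3719/1360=2.73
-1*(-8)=8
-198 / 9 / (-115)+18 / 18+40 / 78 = 7643 / 4485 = 1.70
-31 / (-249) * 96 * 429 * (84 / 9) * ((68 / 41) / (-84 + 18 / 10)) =-1350469120 / 1398633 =-965.56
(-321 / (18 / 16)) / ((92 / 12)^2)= -2568 / 529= -4.85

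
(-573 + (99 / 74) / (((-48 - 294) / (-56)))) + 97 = -475.78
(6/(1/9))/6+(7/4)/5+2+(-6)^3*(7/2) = -14893/20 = -744.65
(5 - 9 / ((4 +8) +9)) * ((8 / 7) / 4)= 1.31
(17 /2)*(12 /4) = 51 /2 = 25.50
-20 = -20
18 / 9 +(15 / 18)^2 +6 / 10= 593 / 180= 3.29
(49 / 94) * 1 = 49 / 94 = 0.52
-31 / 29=-1.07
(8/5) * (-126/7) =-144/5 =-28.80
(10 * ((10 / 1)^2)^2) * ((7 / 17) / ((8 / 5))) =437500 / 17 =25735.29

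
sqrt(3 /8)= sqrt(6) /4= 0.61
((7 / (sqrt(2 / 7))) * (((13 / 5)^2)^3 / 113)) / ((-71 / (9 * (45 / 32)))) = -2736800703 * sqrt(14) / 1604600000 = -6.38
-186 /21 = -62 /7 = -8.86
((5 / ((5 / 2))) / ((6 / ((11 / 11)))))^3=0.04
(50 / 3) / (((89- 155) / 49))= -1225 / 99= -12.37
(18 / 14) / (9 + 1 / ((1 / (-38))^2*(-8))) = -18 / 2401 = -0.01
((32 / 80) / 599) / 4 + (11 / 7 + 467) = 19647207 / 41930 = 468.57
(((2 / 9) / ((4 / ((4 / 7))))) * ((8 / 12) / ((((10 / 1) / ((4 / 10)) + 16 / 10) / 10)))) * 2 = 400 / 25137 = 0.02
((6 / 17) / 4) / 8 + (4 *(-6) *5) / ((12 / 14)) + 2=-37533 / 272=-137.99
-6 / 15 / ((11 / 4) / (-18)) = 144 / 55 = 2.62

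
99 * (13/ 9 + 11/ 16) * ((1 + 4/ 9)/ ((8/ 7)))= 307307/ 1152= 266.76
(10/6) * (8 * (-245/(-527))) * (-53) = -519400/1581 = -328.53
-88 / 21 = -4.19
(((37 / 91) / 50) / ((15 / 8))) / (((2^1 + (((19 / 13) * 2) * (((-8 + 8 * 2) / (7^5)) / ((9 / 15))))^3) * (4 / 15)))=114505079612169519 / 14081030148210640850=0.01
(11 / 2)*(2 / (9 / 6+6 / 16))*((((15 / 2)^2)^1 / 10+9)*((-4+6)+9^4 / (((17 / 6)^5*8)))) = 3954095574 / 7099285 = 556.97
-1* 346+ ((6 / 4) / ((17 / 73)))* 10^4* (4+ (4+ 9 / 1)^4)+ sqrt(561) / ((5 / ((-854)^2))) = 729316* sqrt(561) / 5+ 31278669118 / 17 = 1843376546.69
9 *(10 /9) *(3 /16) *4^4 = 480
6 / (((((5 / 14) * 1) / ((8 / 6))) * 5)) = 112 / 25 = 4.48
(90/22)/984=0.00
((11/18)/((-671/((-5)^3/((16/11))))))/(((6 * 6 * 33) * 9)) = 125/17076096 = 0.00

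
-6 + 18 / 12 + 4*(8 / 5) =1.90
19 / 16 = 1.19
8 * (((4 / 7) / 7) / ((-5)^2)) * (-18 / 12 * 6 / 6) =-0.04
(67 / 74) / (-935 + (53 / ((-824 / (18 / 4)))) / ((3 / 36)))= -13802 / 14306087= -0.00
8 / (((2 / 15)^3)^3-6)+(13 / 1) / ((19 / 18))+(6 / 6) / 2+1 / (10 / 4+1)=361021586998465 / 30677800713154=11.77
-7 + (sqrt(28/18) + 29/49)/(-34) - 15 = -36681/1666 - sqrt(14)/102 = -22.05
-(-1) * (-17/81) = -17/81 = -0.21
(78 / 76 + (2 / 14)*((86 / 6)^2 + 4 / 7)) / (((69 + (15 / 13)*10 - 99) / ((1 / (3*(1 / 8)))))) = -6635213 / 1508220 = -4.40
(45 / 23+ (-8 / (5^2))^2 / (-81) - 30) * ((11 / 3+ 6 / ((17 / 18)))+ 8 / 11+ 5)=-288470709898 / 653214375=-441.62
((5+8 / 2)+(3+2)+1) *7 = 105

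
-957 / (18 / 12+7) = -1914 / 17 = -112.59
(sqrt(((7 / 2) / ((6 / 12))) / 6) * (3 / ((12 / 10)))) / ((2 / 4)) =5 * sqrt(42) / 6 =5.40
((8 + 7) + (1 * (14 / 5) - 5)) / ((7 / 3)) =192 / 35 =5.49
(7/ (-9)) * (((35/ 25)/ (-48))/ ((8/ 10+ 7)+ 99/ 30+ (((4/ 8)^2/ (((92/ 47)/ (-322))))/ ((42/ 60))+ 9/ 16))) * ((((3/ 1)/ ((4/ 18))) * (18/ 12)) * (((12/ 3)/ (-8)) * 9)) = 0.04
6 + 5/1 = 11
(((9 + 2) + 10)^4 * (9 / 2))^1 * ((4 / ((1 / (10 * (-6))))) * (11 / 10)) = -231043428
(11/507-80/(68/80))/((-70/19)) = 2201321/86190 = 25.54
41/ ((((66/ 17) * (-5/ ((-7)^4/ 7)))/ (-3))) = 239071/ 110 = 2173.37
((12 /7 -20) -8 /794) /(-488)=12711 /339038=0.04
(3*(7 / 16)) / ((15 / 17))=119 / 80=1.49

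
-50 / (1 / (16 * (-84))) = 67200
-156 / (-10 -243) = 156 / 253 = 0.62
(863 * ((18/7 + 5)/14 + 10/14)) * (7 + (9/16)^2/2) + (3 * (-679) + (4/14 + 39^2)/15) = 4378745627/752640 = 5817.85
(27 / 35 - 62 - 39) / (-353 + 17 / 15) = 5262 / 18473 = 0.28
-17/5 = -3.40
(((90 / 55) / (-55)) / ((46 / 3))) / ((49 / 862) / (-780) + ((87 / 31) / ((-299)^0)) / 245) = -5515100136 / 32351353639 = -0.17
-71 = -71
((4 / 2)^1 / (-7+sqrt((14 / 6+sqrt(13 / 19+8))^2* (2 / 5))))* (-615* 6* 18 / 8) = 4732425 / (-sqrt(10)* (133+3* sqrt(3135))+1995) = 4536.28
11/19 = 0.58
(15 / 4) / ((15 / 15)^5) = 15 / 4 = 3.75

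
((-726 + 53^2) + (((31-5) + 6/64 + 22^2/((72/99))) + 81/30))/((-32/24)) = -1333101/640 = -2082.97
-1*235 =-235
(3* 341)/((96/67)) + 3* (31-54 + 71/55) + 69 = 717.84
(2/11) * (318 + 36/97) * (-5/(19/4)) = -1235280/20273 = -60.93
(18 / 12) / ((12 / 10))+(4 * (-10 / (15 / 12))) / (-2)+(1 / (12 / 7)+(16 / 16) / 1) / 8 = 1675 / 96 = 17.45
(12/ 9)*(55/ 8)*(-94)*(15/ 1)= -12925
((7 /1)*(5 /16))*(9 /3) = 105 /16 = 6.56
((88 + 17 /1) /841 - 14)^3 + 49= -1559769588580 /594823321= -2622.24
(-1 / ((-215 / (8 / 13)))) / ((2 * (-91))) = -4 / 254345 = -0.00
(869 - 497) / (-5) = -372 / 5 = -74.40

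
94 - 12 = 82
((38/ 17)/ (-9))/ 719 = -38/ 110007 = -0.00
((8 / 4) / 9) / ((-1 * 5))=-2 / 45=-0.04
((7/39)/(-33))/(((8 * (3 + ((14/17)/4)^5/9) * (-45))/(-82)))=-3259991672/7894285895925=-0.00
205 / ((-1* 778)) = -0.26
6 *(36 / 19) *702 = 151632 / 19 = 7980.63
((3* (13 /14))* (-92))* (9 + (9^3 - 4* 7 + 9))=-1289886 /7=-184269.43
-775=-775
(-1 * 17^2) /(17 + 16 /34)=-4913 /297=-16.54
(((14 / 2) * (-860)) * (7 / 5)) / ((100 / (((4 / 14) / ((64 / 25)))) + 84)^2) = -43 / 4900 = -0.01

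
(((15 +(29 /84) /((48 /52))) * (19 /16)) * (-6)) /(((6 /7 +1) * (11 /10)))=-1472215 /27456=-53.62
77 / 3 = 25.67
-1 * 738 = -738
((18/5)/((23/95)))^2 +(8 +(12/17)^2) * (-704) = -880851100/152881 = -5761.68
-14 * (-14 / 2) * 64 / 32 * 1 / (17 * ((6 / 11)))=1078 / 51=21.14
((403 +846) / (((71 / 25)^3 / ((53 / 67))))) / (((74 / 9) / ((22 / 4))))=102398484375 / 3549045476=28.85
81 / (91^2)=81 / 8281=0.01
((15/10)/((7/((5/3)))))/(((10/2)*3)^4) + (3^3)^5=14348907.00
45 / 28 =1.61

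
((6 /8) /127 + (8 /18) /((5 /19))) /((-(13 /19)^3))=-5.29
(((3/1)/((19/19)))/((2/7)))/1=21/2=10.50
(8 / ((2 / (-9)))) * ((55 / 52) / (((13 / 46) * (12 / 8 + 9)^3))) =-20240 / 173901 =-0.12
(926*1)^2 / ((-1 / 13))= -11147188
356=356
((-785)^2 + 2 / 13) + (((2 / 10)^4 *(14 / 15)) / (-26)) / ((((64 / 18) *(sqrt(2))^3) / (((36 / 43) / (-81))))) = 7 *sqrt(2) / 167700000 + 8010927 / 13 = 616225.15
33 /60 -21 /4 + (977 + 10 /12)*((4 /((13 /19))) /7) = 811.95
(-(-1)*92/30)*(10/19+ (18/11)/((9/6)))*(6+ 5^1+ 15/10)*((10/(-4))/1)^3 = -2429375/2508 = -968.65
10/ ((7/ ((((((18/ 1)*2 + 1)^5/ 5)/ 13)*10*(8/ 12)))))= 2773758280/ 273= 10160286.74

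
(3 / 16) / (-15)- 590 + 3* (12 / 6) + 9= -46001 / 80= -575.01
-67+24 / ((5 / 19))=121 / 5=24.20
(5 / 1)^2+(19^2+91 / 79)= 387.15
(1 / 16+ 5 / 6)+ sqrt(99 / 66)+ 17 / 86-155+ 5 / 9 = -949549 / 6192+ sqrt(6) / 2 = -152.13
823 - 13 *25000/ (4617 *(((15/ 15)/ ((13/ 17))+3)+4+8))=200332673/ 244701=818.68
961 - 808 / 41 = 38593 / 41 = 941.29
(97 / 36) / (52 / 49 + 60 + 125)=4753 / 328212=0.01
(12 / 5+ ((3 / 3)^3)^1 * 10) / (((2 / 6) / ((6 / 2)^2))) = 1674 / 5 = 334.80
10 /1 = 10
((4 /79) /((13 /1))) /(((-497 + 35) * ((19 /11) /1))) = -2 /409773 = -0.00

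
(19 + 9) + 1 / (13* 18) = 6553 / 234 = 28.00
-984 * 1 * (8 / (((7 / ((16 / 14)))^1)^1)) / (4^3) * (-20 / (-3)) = -6560 / 49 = -133.88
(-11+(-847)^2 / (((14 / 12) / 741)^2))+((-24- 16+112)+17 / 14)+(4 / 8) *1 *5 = 289407417220.71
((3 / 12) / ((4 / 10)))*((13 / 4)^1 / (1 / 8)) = 16.25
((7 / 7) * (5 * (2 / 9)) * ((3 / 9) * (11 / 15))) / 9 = 22 / 729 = 0.03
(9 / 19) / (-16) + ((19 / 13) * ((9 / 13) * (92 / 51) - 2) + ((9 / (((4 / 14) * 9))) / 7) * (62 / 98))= -34711401 / 42796208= -0.81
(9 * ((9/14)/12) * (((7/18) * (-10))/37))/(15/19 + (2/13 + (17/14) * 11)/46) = -596505/12750274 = -0.05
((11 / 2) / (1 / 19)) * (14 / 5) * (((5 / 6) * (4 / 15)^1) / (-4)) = -1463 / 90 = -16.26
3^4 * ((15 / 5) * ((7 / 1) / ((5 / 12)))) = 20412 / 5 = 4082.40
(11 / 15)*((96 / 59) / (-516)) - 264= -10046608 / 38055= -264.00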